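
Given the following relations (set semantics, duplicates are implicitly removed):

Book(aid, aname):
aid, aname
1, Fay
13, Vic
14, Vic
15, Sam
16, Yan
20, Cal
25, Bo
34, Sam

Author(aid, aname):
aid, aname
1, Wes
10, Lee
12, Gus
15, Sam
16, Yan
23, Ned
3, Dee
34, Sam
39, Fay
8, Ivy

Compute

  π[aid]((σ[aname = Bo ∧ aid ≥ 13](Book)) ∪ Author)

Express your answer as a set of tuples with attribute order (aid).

{1, 10, 12, 15, 16, 23, 25, 3, 34, 39, 8}

Selection aname = Bo ∧ aid ≥ 13: {(25, Bo)}
Set union of the two operands is {(1, Wes), (10, Lee), (12, Gus), (15, Sam), (16, Yan), (23, Ned), (25, Bo), (3, Dee), (34, Sam), (39, Fay), (8, Ivy)}.
π_{aid} gives {1, 10, 12, 15, 16, 23, 25, 3, 34, 39, 8}.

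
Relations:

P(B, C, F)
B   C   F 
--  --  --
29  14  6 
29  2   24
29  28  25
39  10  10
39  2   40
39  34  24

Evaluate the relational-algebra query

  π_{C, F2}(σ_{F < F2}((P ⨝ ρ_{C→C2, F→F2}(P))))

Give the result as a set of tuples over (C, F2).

ρ[C→C2, F→F2]: schema becomes (B, C2, F2); tuples unchanged.
P ⋈ ρ_{C→C2, F→F2}(P) (natural join on B): {(29, 14, 6, 14, 6), (29, 14, 6, 2, 24), (29, 14, 6, 28, 25), (29, 2, 24, 14, 6), (29, 2, 24, 2, 24), (29, 2, 24, 28, 25), (29, 28, 25, 14, 6), (29, 28, 25, 2, 24), (29, 28, 25, 28, 25), (39, 10, 10, 10, 10), (39, 10, 10, 2, 40), (39, 10, 10, 34, 24), (39, 2, 40, 10, 10), (39, 2, 40, 2, 40), (39, 2, 40, 34, 24), (39, 34, 24, 10, 10), (39, 34, 24, 2, 40), (39, 34, 24, 34, 24)}
Selection F < F2: {(29, 14, 6, 2, 24), (29, 14, 6, 28, 25), (29, 2, 24, 28, 25), (39, 10, 10, 2, 40), (39, 10, 10, 34, 24), (39, 34, 24, 2, 40)}
π_{C, F2} gives {(10, 24), (10, 40), (14, 24), (14, 25), (2, 25), (34, 40)}.

{(10, 24), (10, 40), (14, 24), (14, 25), (2, 25), (34, 40)}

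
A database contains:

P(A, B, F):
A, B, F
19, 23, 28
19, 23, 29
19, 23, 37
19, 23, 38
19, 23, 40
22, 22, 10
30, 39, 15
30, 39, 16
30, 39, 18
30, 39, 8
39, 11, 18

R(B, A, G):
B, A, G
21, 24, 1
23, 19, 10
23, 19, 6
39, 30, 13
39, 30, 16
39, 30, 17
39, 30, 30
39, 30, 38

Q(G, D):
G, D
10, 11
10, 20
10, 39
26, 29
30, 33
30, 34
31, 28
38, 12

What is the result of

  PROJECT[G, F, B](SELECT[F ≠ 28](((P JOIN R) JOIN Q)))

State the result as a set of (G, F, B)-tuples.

{(10, 29, 23), (10, 37, 23), (10, 38, 23), (10, 40, 23), (30, 15, 39), (30, 16, 39), (30, 18, 39), (30, 8, 39), (38, 15, 39), (38, 16, 39), (38, 18, 39), (38, 8, 39)}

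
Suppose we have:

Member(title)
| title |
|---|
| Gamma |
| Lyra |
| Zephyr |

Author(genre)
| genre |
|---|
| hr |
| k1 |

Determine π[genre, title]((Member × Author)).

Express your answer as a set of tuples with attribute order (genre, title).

{(hr, Gamma), (hr, Lyra), (hr, Zephyr), (k1, Gamma), (k1, Lyra), (k1, Zephyr)}

Member × Author: Cartesian product, 3·2 = 6 tuples over (title, genre).
Keep only column(s) genre, title: {(hr, Gamma), (hr, Lyra), (hr, Zephyr), (k1, Gamma), (k1, Lyra), (k1, Zephyr)}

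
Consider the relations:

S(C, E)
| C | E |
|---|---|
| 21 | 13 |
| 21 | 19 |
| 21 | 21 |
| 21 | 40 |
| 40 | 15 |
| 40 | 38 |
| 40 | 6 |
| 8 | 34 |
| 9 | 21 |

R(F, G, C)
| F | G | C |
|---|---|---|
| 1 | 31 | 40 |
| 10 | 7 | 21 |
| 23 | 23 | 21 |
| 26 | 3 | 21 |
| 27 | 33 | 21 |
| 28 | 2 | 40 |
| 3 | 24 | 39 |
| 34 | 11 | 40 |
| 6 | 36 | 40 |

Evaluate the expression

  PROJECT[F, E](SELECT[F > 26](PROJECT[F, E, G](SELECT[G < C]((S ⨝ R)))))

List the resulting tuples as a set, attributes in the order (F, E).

{(28, 15), (28, 38), (28, 6), (34, 15), (34, 38), (34, 6)}

Joining S and R on C yields {(21, 13, 10, 7), (21, 13, 23, 23), (21, 13, 26, 3), (21, 13, 27, 33), (21, 19, 10, 7), (21, 19, 23, 23), (21, 19, 26, 3), (21, 19, 27, 33), (21, 21, 10, 7), (21, 21, 23, 23), (21, 21, 26, 3), (21, 21, 27, 33), (21, 40, 10, 7), (21, 40, 23, 23), (21, 40, 26, 3), (21, 40, 27, 33), (40, 15, 1, 31), (40, 15, 28, 2), (40, 15, 34, 11), (40, 15, 6, 36), (40, 38, 1, 31), (40, 38, 28, 2), (40, 38, 34, 11), (40, 38, 6, 36), (40, 6, 1, 31), (40, 6, 28, 2), (40, 6, 34, 11), (40, 6, 6, 36)}.
Selection G < C: {(21, 13, 10, 7), (21, 13, 26, 3), (21, 19, 10, 7), (21, 19, 26, 3), (21, 21, 10, 7), (21, 21, 26, 3), (21, 40, 10, 7), (21, 40, 26, 3), (40, 15, 1, 31), (40, 15, 28, 2), (40, 15, 34, 11), (40, 15, 6, 36), (40, 38, 1, 31), (40, 38, 28, 2), (40, 38, 34, 11), (40, 38, 6, 36), (40, 6, 1, 31), (40, 6, 28, 2), (40, 6, 34, 11), (40, 6, 6, 36)}
Projecting to F, E, G: {(1, 15, 31), (1, 38, 31), (1, 6, 31), (10, 13, 7), (10, 19, 7), (10, 21, 7), (10, 40, 7), (26, 13, 3), (26, 19, 3), (26, 21, 3), (26, 40, 3), (28, 15, 2), (28, 38, 2), (28, 6, 2), (34, 15, 11), (34, 38, 11), (34, 6, 11), (6, 15, 36), (6, 38, 36), (6, 6, 36)}
Selection F > 26: {(28, 15, 2), (28, 38, 2), (28, 6, 2), (34, 15, 11), (34, 38, 11), (34, 6, 11)}
Projecting to F, E: {(28, 15), (28, 38), (28, 6), (34, 15), (34, 38), (34, 6)}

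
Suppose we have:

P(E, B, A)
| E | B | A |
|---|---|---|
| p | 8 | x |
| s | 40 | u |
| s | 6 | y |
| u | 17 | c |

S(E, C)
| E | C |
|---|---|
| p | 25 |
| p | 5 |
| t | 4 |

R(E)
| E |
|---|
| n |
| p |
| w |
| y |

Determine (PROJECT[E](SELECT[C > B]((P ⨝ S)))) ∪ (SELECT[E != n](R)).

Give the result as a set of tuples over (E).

{p, w, y}

Natural join on E: {(p, 8, x, 25), (p, 8, x, 5)}
σ[C > B]: keep tuples satisfying C > B → {(p, 8, x, 25)}
Keep only column(s) E: {p}
σ[E != n]: keep tuples satisfying E != n → {p, w, y}
Taking the union: {p, w, y}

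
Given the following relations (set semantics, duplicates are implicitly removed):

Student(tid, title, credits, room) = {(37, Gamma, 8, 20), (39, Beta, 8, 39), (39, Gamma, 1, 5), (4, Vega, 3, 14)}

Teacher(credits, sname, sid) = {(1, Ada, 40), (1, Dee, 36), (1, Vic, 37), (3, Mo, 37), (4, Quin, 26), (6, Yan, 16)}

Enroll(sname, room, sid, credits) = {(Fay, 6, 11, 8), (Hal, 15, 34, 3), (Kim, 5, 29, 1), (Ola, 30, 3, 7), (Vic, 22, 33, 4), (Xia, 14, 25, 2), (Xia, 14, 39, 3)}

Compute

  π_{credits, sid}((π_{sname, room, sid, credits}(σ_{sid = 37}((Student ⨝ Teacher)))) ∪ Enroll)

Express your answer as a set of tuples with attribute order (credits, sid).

Natural join on credits: {(39, Gamma, 1, 5, Ada, 40), (39, Gamma, 1, 5, Dee, 36), (39, Gamma, 1, 5, Vic, 37), (4, Vega, 3, 14, Mo, 37)}
Selection sid = 37: {(39, Gamma, 1, 5, Vic, 37), (4, Vega, 3, 14, Mo, 37)}
Projecting to sname, room, sid, credits: {(Mo, 14, 37, 3), (Vic, 5, 37, 1)}
Taking the union: {(Fay, 6, 11, 8), (Hal, 15, 34, 3), (Kim, 5, 29, 1), (Mo, 14, 37, 3), (Ola, 30, 3, 7), (Vic, 22, 33, 4), (Vic, 5, 37, 1), (Xia, 14, 25, 2), (Xia, 14, 39, 3)}
Projecting to credits, sid: {(1, 29), (1, 37), (2, 25), (3, 34), (3, 37), (3, 39), (4, 33), (7, 3), (8, 11)}

{(1, 29), (1, 37), (2, 25), (3, 34), (3, 37), (3, 39), (4, 33), (7, 3), (8, 11)}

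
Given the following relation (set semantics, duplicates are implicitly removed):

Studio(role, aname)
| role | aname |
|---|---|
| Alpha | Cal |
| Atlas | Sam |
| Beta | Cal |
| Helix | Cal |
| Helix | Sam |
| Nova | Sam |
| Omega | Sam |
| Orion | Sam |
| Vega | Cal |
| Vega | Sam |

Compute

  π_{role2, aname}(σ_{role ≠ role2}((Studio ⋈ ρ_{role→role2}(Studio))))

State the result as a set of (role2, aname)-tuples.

{(Alpha, Cal), (Atlas, Sam), (Beta, Cal), (Helix, Cal), (Helix, Sam), (Nova, Sam), (Omega, Sam), (Orion, Sam), (Vega, Cal), (Vega, Sam)}

ρ[role→role2]: schema becomes (role2, aname); tuples unchanged.
Joining Studio and ρ_{role→role2}(Studio) on aname yields {(Alpha, Cal, Alpha), (Alpha, Cal, Beta), (Alpha, Cal, Helix), (Alpha, Cal, Vega), (Atlas, Sam, Atlas), (Atlas, Sam, Helix), (Atlas, Sam, Nova), (Atlas, Sam, Omega), (Atlas, Sam, Orion), (Atlas, Sam, Vega), (Beta, Cal, Alpha), (Beta, Cal, Beta), (Beta, Cal, Helix), (Beta, Cal, Vega), (Helix, Cal, Alpha), (Helix, Cal, Beta), (Helix, Cal, Helix), (Helix, Cal, Vega), (Helix, Sam, Atlas), (Helix, Sam, Helix), (Helix, Sam, Nova), (Helix, Sam, Omega), (Helix, Sam, Orion), (Helix, Sam, Vega), (Nova, Sam, Atlas), (Nova, Sam, Helix), (Nova, Sam, Nova), (Nova, Sam, Omega), (Nova, Sam, Orion), (Nova, Sam, Vega), (Omega, Sam, Atlas), (Omega, Sam, Helix), (Omega, Sam, Nova), (Omega, Sam, Omega), (Omega, Sam, Orion), (Omega, Sam, Vega), (Orion, Sam, Atlas), (Orion, Sam, Helix), (Orion, Sam, Nova), (Orion, Sam, Omega), (Orion, Sam, Orion), (Orion, Sam, Vega), (Vega, Cal, Alpha), (Vega, Cal, Beta), (Vega, Cal, Helix), (Vega, Cal, Vega), (Vega, Sam, Atlas), (Vega, Sam, Helix), (Vega, Sam, Nova), (Vega, Sam, Omega), (Vega, Sam, Orion), (Vega, Sam, Vega)}.
Apply σ_{role ≠ role2}; surviving tuples: {(Alpha, Cal, Beta), (Alpha, Cal, Helix), (Alpha, Cal, Vega), (Atlas, Sam, Helix), (Atlas, Sam, Nova), (Atlas, Sam, Omega), (Atlas, Sam, Orion), (Atlas, Sam, Vega), (Beta, Cal, Alpha), (Beta, Cal, Helix), (Beta, Cal, Vega), (Helix, Cal, Alpha), (Helix, Cal, Beta), (Helix, Cal, Vega), (Helix, Sam, Atlas), (Helix, Sam, Nova), (Helix, Sam, Omega), (Helix, Sam, Orion), (Helix, Sam, Vega), (Nova, Sam, Atlas), (Nova, Sam, Helix), (Nova, Sam, Omega), (Nova, Sam, Orion), (Nova, Sam, Vega), (Omega, Sam, Atlas), (Omega, Sam, Helix), (Omega, Sam, Nova), (Omega, Sam, Orion), (Omega, Sam, Vega), (Orion, Sam, Atlas), (Orion, Sam, Helix), (Orion, Sam, Nova), (Orion, Sam, Omega), (Orion, Sam, Vega), (Vega, Cal, Alpha), (Vega, Cal, Beta), (Vega, Cal, Helix), (Vega, Sam, Atlas), (Vega, Sam, Helix), (Vega, Sam, Nova), (Vega, Sam, Omega), (Vega, Sam, Orion)}
π[role2, aname]: project onto (role2, aname) (32 duplicate(s) eliminated) → {(Alpha, Cal), (Atlas, Sam), (Beta, Cal), (Helix, Cal), (Helix, Sam), (Nova, Sam), (Omega, Sam), (Orion, Sam), (Vega, Cal), (Vega, Sam)}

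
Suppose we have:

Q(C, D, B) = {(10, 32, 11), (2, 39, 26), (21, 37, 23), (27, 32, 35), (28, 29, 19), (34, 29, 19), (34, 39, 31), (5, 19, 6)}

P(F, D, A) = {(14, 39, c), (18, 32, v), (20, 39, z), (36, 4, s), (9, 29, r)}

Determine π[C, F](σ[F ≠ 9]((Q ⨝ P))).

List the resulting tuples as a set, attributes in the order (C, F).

Q ⋈ P (natural join on D): {(10, 32, 11, 18, v), (2, 39, 26, 14, c), (2, 39, 26, 20, z), (27, 32, 35, 18, v), (28, 29, 19, 9, r), (34, 29, 19, 9, r), (34, 39, 31, 14, c), (34, 39, 31, 20, z)}
Selection F ≠ 9: {(10, 32, 11, 18, v), (2, 39, 26, 14, c), (2, 39, 26, 20, z), (27, 32, 35, 18, v), (34, 39, 31, 14, c), (34, 39, 31, 20, z)}
Keep only column(s) C, F: {(10, 18), (2, 14), (2, 20), (27, 18), (34, 14), (34, 20)}

{(10, 18), (2, 14), (2, 20), (27, 18), (34, 14), (34, 20)}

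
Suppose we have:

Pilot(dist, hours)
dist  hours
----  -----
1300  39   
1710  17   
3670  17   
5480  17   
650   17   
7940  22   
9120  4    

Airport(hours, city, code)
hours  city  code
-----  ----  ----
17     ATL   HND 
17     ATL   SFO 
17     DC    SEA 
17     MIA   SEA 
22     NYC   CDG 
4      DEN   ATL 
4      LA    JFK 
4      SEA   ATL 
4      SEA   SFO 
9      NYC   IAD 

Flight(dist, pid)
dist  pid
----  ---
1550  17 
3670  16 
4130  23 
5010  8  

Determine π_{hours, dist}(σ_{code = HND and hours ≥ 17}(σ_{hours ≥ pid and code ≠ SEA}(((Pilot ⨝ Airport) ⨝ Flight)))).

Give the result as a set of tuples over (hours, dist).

{(17, 3670)}

Natural join on hours: {(1710, 17, ATL, HND), (1710, 17, ATL, SFO), (1710, 17, DC, SEA), (1710, 17, MIA, SEA), (3670, 17, ATL, HND), (3670, 17, ATL, SFO), (3670, 17, DC, SEA), (3670, 17, MIA, SEA), (5480, 17, ATL, HND), (5480, 17, ATL, SFO), (5480, 17, DC, SEA), (5480, 17, MIA, SEA), (650, 17, ATL, HND), (650, 17, ATL, SFO), (650, 17, DC, SEA), (650, 17, MIA, SEA), (7940, 22, NYC, CDG), (9120, 4, DEN, ATL), (9120, 4, LA, JFK), (9120, 4, SEA, ATL), (9120, 4, SEA, SFO)}
Natural join on dist: {(3670, 17, ATL, HND, 16), (3670, 17, ATL, SFO, 16), (3670, 17, DC, SEA, 16), (3670, 17, MIA, SEA, 16)}
Selection hours ≥ pid and code ≠ SEA: {(3670, 17, ATL, HND, 16), (3670, 17, ATL, SFO, 16)}
Selection code = HND and hours ≥ 17: {(3670, 17, ATL, HND, 16)}
Keep only column(s) hours, dist: {(17, 3670)}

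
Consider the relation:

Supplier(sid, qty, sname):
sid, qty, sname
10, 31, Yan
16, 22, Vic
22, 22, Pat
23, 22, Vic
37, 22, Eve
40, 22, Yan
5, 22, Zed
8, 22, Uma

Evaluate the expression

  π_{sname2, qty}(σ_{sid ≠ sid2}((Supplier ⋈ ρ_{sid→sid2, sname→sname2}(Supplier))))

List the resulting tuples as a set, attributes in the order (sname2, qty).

{(Eve, 22), (Pat, 22), (Uma, 22), (Vic, 22), (Yan, 22), (Zed, 22)}

ρ[sid→sid2, sname→sname2]: schema becomes (sid2, qty, sname2); tuples unchanged.
Joining Supplier and ρ_{sid→sid2, sname→sname2}(Supplier) on qty yields {(10, 31, Yan, 10, Yan), (16, 22, Vic, 16, Vic), (16, 22, Vic, 22, Pat), (16, 22, Vic, 23, Vic), (16, 22, Vic, 37, Eve), (16, 22, Vic, 40, Yan), (16, 22, Vic, 5, Zed), (16, 22, Vic, 8, Uma), (22, 22, Pat, 16, Vic), (22, 22, Pat, 22, Pat), (22, 22, Pat, 23, Vic), (22, 22, Pat, 37, Eve), (22, 22, Pat, 40, Yan), (22, 22, Pat, 5, Zed), (22, 22, Pat, 8, Uma), (23, 22, Vic, 16, Vic), (23, 22, Vic, 22, Pat), (23, 22, Vic, 23, Vic), (23, 22, Vic, 37, Eve), (23, 22, Vic, 40, Yan), (23, 22, Vic, 5, Zed), (23, 22, Vic, 8, Uma), (37, 22, Eve, 16, Vic), (37, 22, Eve, 22, Pat), (37, 22, Eve, 23, Vic), (37, 22, Eve, 37, Eve), (37, 22, Eve, 40, Yan), (37, 22, Eve, 5, Zed), (37, 22, Eve, 8, Uma), (40, 22, Yan, 16, Vic), (40, 22, Yan, 22, Pat), (40, 22, Yan, 23, Vic), (40, 22, Yan, 37, Eve), (40, 22, Yan, 40, Yan), (40, 22, Yan, 5, Zed), (40, 22, Yan, 8, Uma), (5, 22, Zed, 16, Vic), (5, 22, Zed, 22, Pat), (5, 22, Zed, 23, Vic), (5, 22, Zed, 37, Eve), (5, 22, Zed, 40, Yan), (5, 22, Zed, 5, Zed), (5, 22, Zed, 8, Uma), (8, 22, Uma, 16, Vic), (8, 22, Uma, 22, Pat), (8, 22, Uma, 23, Vic), (8, 22, Uma, 37, Eve), (8, 22, Uma, 40, Yan), (8, 22, Uma, 5, Zed), (8, 22, Uma, 8, Uma)}.
Apply σ_{sid ≠ sid2}; surviving tuples: {(16, 22, Vic, 22, Pat), (16, 22, Vic, 23, Vic), (16, 22, Vic, 37, Eve), (16, 22, Vic, 40, Yan), (16, 22, Vic, 5, Zed), (16, 22, Vic, 8, Uma), (22, 22, Pat, 16, Vic), (22, 22, Pat, 23, Vic), (22, 22, Pat, 37, Eve), (22, 22, Pat, 40, Yan), (22, 22, Pat, 5, Zed), (22, 22, Pat, 8, Uma), (23, 22, Vic, 16, Vic), (23, 22, Vic, 22, Pat), (23, 22, Vic, 37, Eve), (23, 22, Vic, 40, Yan), (23, 22, Vic, 5, Zed), (23, 22, Vic, 8, Uma), (37, 22, Eve, 16, Vic), (37, 22, Eve, 22, Pat), (37, 22, Eve, 23, Vic), (37, 22, Eve, 40, Yan), (37, 22, Eve, 5, Zed), (37, 22, Eve, 8, Uma), (40, 22, Yan, 16, Vic), (40, 22, Yan, 22, Pat), (40, 22, Yan, 23, Vic), (40, 22, Yan, 37, Eve), (40, 22, Yan, 5, Zed), (40, 22, Yan, 8, Uma), (5, 22, Zed, 16, Vic), (5, 22, Zed, 22, Pat), (5, 22, Zed, 23, Vic), (5, 22, Zed, 37, Eve), (5, 22, Zed, 40, Yan), (5, 22, Zed, 8, Uma), (8, 22, Uma, 16, Vic), (8, 22, Uma, 22, Pat), (8, 22, Uma, 23, Vic), (8, 22, Uma, 37, Eve), (8, 22, Uma, 40, Yan), (8, 22, Uma, 5, Zed)}
Keep only column(s) sname2, qty (36 duplicate(s) eliminated): {(Eve, 22), (Pat, 22), (Uma, 22), (Vic, 22), (Yan, 22), (Zed, 22)}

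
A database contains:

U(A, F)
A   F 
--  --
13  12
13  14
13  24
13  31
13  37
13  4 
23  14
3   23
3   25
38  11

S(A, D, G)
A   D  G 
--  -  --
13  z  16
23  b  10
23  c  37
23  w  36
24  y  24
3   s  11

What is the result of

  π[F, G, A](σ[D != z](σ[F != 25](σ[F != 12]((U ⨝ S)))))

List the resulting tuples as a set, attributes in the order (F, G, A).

{(14, 10, 23), (14, 36, 23), (14, 37, 23), (23, 11, 3)}

U ⋈ S (natural join on A): {(13, 12, z, 16), (13, 14, z, 16), (13, 24, z, 16), (13, 31, z, 16), (13, 37, z, 16), (13, 4, z, 16), (23, 14, b, 10), (23, 14, c, 37), (23, 14, w, 36), (3, 23, s, 11), (3, 25, s, 11)}
Apply σ_{F != 12}; surviving tuples: {(13, 14, z, 16), (13, 24, z, 16), (13, 31, z, 16), (13, 37, z, 16), (13, 4, z, 16), (23, 14, b, 10), (23, 14, c, 37), (23, 14, w, 36), (3, 23, s, 11), (3, 25, s, 11)}
Apply σ_{F != 25}; surviving tuples: {(13, 14, z, 16), (13, 24, z, 16), (13, 31, z, 16), (13, 37, z, 16), (13, 4, z, 16), (23, 14, b, 10), (23, 14, c, 37), (23, 14, w, 36), (3, 23, s, 11)}
Apply σ_{D != z}; surviving tuples: {(23, 14, b, 10), (23, 14, c, 37), (23, 14, w, 36), (3, 23, s, 11)}
Projecting to F, G, A: {(14, 10, 23), (14, 36, 23), (14, 37, 23), (23, 11, 3)}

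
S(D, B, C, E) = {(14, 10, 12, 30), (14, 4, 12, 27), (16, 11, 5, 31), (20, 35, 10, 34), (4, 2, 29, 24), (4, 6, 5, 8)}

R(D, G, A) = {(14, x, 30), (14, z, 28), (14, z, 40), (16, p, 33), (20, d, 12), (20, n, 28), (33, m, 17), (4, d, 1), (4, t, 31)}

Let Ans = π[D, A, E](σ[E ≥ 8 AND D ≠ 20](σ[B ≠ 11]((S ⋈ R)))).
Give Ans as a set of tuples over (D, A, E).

S ⋈ R (natural join on D): {(14, 10, 12, 30, x, 30), (14, 10, 12, 30, z, 28), (14, 10, 12, 30, z, 40), (14, 4, 12, 27, x, 30), (14, 4, 12, 27, z, 28), (14, 4, 12, 27, z, 40), (16, 11, 5, 31, p, 33), (20, 35, 10, 34, d, 12), (20, 35, 10, 34, n, 28), (4, 2, 29, 24, d, 1), (4, 2, 29, 24, t, 31), (4, 6, 5, 8, d, 1), (4, 6, 5, 8, t, 31)}
Apply σ_{B ≠ 11}; surviving tuples: {(14, 10, 12, 30, x, 30), (14, 10, 12, 30, z, 28), (14, 10, 12, 30, z, 40), (14, 4, 12, 27, x, 30), (14, 4, 12, 27, z, 28), (14, 4, 12, 27, z, 40), (20, 35, 10, 34, d, 12), (20, 35, 10, 34, n, 28), (4, 2, 29, 24, d, 1), (4, 2, 29, 24, t, 31), (4, 6, 5, 8, d, 1), (4, 6, 5, 8, t, 31)}
Apply σ_{E ≥ 8 AND D ≠ 20}; surviving tuples: {(14, 10, 12, 30, x, 30), (14, 10, 12, 30, z, 28), (14, 10, 12, 30, z, 40), (14, 4, 12, 27, x, 30), (14, 4, 12, 27, z, 28), (14, 4, 12, 27, z, 40), (4, 2, 29, 24, d, 1), (4, 2, 29, 24, t, 31), (4, 6, 5, 8, d, 1), (4, 6, 5, 8, t, 31)}
Projecting to D, A, E: {(14, 28, 27), (14, 28, 30), (14, 30, 27), (14, 30, 30), (14, 40, 27), (14, 40, 30), (4, 1, 24), (4, 1, 8), (4, 31, 24), (4, 31, 8)}

{(14, 28, 27), (14, 28, 30), (14, 30, 27), (14, 30, 30), (14, 40, 27), (14, 40, 30), (4, 1, 24), (4, 1, 8), (4, 31, 24), (4, 31, 8)}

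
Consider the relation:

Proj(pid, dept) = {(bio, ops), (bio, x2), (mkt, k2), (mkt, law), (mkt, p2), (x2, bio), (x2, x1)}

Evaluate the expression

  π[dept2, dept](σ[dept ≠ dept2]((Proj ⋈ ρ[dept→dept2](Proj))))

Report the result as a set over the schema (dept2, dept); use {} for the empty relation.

ρ[dept→dept2]: schema becomes (pid, dept2); tuples unchanged.
Proj ⋈ ρ[dept→dept2](Proj) (natural join on pid): {(bio, ops, ops), (bio, ops, x2), (bio, x2, ops), (bio, x2, x2), (mkt, k2, k2), (mkt, k2, law), (mkt, k2, p2), (mkt, law, k2), (mkt, law, law), (mkt, law, p2), (mkt, p2, k2), (mkt, p2, law), (mkt, p2, p2), (x2, bio, bio), (x2, bio, x1), (x2, x1, bio), (x2, x1, x1)}
Apply σ_{dept ≠ dept2}; surviving tuples: {(bio, ops, x2), (bio, x2, ops), (mkt, k2, law), (mkt, k2, p2), (mkt, law, k2), (mkt, law, p2), (mkt, p2, k2), (mkt, p2, law), (x2, bio, x1), (x2, x1, bio)}
Projecting to dept2, dept: {(bio, x1), (k2, law), (k2, p2), (law, k2), (law, p2), (ops, x2), (p2, k2), (p2, law), (x1, bio), (x2, ops)}

{(bio, x1), (k2, law), (k2, p2), (law, k2), (law, p2), (ops, x2), (p2, k2), (p2, law), (x1, bio), (x2, ops)}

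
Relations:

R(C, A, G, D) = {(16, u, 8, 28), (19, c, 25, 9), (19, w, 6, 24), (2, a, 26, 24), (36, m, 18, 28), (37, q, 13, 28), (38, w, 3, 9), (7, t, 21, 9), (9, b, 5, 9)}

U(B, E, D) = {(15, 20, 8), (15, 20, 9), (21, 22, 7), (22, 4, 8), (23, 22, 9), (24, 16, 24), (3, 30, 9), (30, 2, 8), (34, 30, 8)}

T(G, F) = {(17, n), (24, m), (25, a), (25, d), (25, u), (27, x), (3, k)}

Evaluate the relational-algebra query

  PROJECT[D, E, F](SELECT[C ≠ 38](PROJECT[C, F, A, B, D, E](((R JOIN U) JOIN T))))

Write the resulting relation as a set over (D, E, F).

{(9, 20, a), (9, 20, d), (9, 20, u), (9, 22, a), (9, 22, d), (9, 22, u), (9, 30, a), (9, 30, d), (9, 30, u)}

R ⋈ U (natural join on D): {(19, c, 25, 9, 15, 20), (19, c, 25, 9, 23, 22), (19, c, 25, 9, 3, 30), (19, w, 6, 24, 24, 16), (2, a, 26, 24, 24, 16), (38, w, 3, 9, 15, 20), (38, w, 3, 9, 23, 22), (38, w, 3, 9, 3, 30), (7, t, 21, 9, 15, 20), (7, t, 21, 9, 23, 22), (7, t, 21, 9, 3, 30), (9, b, 5, 9, 15, 20), (9, b, 5, 9, 23, 22), (9, b, 5, 9, 3, 30)}
(R JOIN U) ⋈ T (natural join on G): {(19, c, 25, 9, 15, 20, a), (19, c, 25, 9, 15, 20, d), (19, c, 25, 9, 15, 20, u), (19, c, 25, 9, 23, 22, a), (19, c, 25, 9, 23, 22, d), (19, c, 25, 9, 23, 22, u), (19, c, 25, 9, 3, 30, a), (19, c, 25, 9, 3, 30, d), (19, c, 25, 9, 3, 30, u), (38, w, 3, 9, 15, 20, k), (38, w, 3, 9, 23, 22, k), (38, w, 3, 9, 3, 30, k)}
Projecting to C, F, A, B, D, E: {(19, a, c, 15, 9, 20), (19, a, c, 23, 9, 22), (19, a, c, 3, 9, 30), (19, d, c, 15, 9, 20), (19, d, c, 23, 9, 22), (19, d, c, 3, 9, 30), (19, u, c, 15, 9, 20), (19, u, c, 23, 9, 22), (19, u, c, 3, 9, 30), (38, k, w, 15, 9, 20), (38, k, w, 23, 9, 22), (38, k, w, 3, 9, 30)}
Filtering on C ≠ 38 leaves {(19, a, c, 15, 9, 20), (19, a, c, 23, 9, 22), (19, a, c, 3, 9, 30), (19, d, c, 15, 9, 20), (19, d, c, 23, 9, 22), (19, d, c, 3, 9, 30), (19, u, c, 15, 9, 20), (19, u, c, 23, 9, 22), (19, u, c, 3, 9, 30)}.
Projecting to D, E, F: {(9, 20, a), (9, 20, d), (9, 20, u), (9, 22, a), (9, 22, d), (9, 22, u), (9, 30, a), (9, 30, d), (9, 30, u)}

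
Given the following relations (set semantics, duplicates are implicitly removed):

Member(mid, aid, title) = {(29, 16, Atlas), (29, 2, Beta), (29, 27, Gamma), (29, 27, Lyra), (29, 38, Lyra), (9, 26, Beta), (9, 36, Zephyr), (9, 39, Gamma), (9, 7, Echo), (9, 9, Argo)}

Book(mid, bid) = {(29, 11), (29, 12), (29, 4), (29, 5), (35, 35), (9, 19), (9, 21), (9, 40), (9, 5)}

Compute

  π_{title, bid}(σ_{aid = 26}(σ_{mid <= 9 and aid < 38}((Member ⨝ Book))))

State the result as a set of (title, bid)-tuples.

Joining Member and Book on mid yields {(29, 16, Atlas, 11), (29, 16, Atlas, 12), (29, 16, Atlas, 4), (29, 16, Atlas, 5), (29, 2, Beta, 11), (29, 2, Beta, 12), (29, 2, Beta, 4), (29, 2, Beta, 5), (29, 27, Gamma, 11), (29, 27, Gamma, 12), (29, 27, Gamma, 4), (29, 27, Gamma, 5), (29, 27, Lyra, 11), (29, 27, Lyra, 12), (29, 27, Lyra, 4), (29, 27, Lyra, 5), (29, 38, Lyra, 11), (29, 38, Lyra, 12), (29, 38, Lyra, 4), (29, 38, Lyra, 5), (9, 26, Beta, 19), (9, 26, Beta, 21), (9, 26, Beta, 40), (9, 26, Beta, 5), (9, 36, Zephyr, 19), (9, 36, Zephyr, 21), (9, 36, Zephyr, 40), (9, 36, Zephyr, 5), (9, 39, Gamma, 19), (9, 39, Gamma, 21), (9, 39, Gamma, 40), (9, 39, Gamma, 5), (9, 7, Echo, 19), (9, 7, Echo, 21), (9, 7, Echo, 40), (9, 7, Echo, 5), (9, 9, Argo, 19), (9, 9, Argo, 21), (9, 9, Argo, 40), (9, 9, Argo, 5)}.
Selection mid <= 9 and aid < 38: {(9, 26, Beta, 19), (9, 26, Beta, 21), (9, 26, Beta, 40), (9, 26, Beta, 5), (9, 36, Zephyr, 19), (9, 36, Zephyr, 21), (9, 36, Zephyr, 40), (9, 36, Zephyr, 5), (9, 7, Echo, 19), (9, 7, Echo, 21), (9, 7, Echo, 40), (9, 7, Echo, 5), (9, 9, Argo, 19), (9, 9, Argo, 21), (9, 9, Argo, 40), (9, 9, Argo, 5)}
Selection aid = 26: {(9, 26, Beta, 19), (9, 26, Beta, 21), (9, 26, Beta, 40), (9, 26, Beta, 5)}
π_{title, bid} gives {(Beta, 19), (Beta, 21), (Beta, 40), (Beta, 5)}.

{(Beta, 19), (Beta, 21), (Beta, 40), (Beta, 5)}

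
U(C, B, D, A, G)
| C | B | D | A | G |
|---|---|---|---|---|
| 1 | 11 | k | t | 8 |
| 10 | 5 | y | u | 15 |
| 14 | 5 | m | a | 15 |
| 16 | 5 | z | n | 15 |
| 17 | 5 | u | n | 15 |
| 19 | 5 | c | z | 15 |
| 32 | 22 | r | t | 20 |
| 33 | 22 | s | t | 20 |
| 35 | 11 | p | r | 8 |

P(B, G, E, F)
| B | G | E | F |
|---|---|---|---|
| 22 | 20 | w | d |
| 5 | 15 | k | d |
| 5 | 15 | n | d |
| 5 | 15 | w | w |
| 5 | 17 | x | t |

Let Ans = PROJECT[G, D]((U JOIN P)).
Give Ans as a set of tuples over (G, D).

{(15, c), (15, m), (15, u), (15, y), (15, z), (20, r), (20, s)}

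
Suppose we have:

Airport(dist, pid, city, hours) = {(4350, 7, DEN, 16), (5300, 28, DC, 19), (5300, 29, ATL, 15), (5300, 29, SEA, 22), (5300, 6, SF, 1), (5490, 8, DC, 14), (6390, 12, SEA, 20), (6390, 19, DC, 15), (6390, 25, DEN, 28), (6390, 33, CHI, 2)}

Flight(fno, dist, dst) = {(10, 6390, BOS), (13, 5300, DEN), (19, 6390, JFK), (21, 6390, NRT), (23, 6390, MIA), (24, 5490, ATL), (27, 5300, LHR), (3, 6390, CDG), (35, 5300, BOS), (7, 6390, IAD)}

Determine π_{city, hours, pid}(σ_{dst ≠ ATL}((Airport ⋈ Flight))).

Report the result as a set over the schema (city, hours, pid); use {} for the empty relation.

{(ATL, 15, 29), (CHI, 2, 33), (DC, 15, 19), (DC, 19, 28), (DEN, 28, 25), (SEA, 20, 12), (SEA, 22, 29), (SF, 1, 6)}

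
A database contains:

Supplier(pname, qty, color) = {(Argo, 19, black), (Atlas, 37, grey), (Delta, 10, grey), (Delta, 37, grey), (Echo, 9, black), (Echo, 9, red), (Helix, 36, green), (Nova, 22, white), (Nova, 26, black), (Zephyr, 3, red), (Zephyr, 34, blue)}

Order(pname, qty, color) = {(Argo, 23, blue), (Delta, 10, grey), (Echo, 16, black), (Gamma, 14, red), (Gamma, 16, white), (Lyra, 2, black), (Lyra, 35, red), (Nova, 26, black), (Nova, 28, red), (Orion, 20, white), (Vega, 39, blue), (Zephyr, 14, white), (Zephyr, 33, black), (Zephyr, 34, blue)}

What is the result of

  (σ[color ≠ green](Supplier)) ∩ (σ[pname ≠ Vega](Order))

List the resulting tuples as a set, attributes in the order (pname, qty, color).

{(Delta, 10, grey), (Nova, 26, black), (Zephyr, 34, blue)}

σ[color ≠ green]: keep tuples satisfying color ≠ green → {(Argo, 19, black), (Atlas, 37, grey), (Delta, 10, grey), (Delta, 37, grey), (Echo, 9, black), (Echo, 9, red), (Nova, 22, white), (Nova, 26, black), (Zephyr, 3, red), (Zephyr, 34, blue)}
σ[pname ≠ Vega]: keep tuples satisfying pname ≠ Vega → {(Argo, 23, blue), (Delta, 10, grey), (Echo, 16, black), (Gamma, 14, red), (Gamma, 16, white), (Lyra, 2, black), (Lyra, 35, red), (Nova, 26, black), (Nova, 28, red), (Orion, 20, white), (Zephyr, 14, white), (Zephyr, 33, black), (Zephyr, 34, blue)}
Taking the intersection: {(Delta, 10, grey), (Nova, 26, black), (Zephyr, 34, blue)}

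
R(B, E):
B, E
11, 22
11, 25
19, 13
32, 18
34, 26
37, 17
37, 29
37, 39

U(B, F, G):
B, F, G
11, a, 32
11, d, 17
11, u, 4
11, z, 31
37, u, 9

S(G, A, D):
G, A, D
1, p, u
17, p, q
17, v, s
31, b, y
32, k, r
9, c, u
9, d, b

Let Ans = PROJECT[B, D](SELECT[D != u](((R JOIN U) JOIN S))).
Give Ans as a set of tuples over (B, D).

{(11, q), (11, r), (11, s), (11, y), (37, b)}

R ⋈ U (natural join on B): {(11, 22, a, 32), (11, 22, d, 17), (11, 22, u, 4), (11, 22, z, 31), (11, 25, a, 32), (11, 25, d, 17), (11, 25, u, 4), (11, 25, z, 31), (37, 17, u, 9), (37, 29, u, 9), (37, 39, u, 9)}
(R JOIN U) ⋈ S (natural join on G): {(11, 22, a, 32, k, r), (11, 22, d, 17, p, q), (11, 22, d, 17, v, s), (11, 22, z, 31, b, y), (11, 25, a, 32, k, r), (11, 25, d, 17, p, q), (11, 25, d, 17, v, s), (11, 25, z, 31, b, y), (37, 17, u, 9, c, u), (37, 17, u, 9, d, b), (37, 29, u, 9, c, u), (37, 29, u, 9, d, b), (37, 39, u, 9, c, u), (37, 39, u, 9, d, b)}
Apply σ_{D != u}; surviving tuples: {(11, 22, a, 32, k, r), (11, 22, d, 17, p, q), (11, 22, d, 17, v, s), (11, 22, z, 31, b, y), (11, 25, a, 32, k, r), (11, 25, d, 17, p, q), (11, 25, d, 17, v, s), (11, 25, z, 31, b, y), (37, 17, u, 9, d, b), (37, 29, u, 9, d, b), (37, 39, u, 9, d, b)}
π[B, D]: project onto (B, D) (6 duplicate(s) eliminated) → {(11, q), (11, r), (11, s), (11, y), (37, b)}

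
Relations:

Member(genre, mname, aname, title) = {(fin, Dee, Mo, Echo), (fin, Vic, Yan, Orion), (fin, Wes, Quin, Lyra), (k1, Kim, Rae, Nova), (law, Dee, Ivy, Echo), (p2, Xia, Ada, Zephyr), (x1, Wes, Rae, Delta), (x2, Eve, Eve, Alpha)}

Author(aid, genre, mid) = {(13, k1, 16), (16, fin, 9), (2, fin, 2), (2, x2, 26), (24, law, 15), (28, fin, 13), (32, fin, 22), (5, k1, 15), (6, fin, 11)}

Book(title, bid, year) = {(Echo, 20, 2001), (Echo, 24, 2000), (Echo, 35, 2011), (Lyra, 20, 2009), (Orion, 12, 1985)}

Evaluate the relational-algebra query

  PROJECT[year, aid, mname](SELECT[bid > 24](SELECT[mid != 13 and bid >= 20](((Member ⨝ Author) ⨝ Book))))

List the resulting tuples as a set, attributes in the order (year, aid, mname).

{(2011, 16, Dee), (2011, 2, Dee), (2011, 24, Dee), (2011, 32, Dee), (2011, 6, Dee)}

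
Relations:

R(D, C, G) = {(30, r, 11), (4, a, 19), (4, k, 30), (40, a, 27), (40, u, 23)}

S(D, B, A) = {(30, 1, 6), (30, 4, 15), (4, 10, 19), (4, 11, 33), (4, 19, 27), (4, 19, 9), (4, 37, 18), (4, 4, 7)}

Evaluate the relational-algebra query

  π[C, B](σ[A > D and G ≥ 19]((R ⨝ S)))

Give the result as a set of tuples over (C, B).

{(a, 10), (a, 11), (a, 19), (a, 37), (a, 4), (k, 10), (k, 11), (k, 19), (k, 37), (k, 4)}

Joining R and S on D yields {(30, r, 11, 1, 6), (30, r, 11, 4, 15), (4, a, 19, 10, 19), (4, a, 19, 11, 33), (4, a, 19, 19, 27), (4, a, 19, 19, 9), (4, a, 19, 37, 18), (4, a, 19, 4, 7), (4, k, 30, 10, 19), (4, k, 30, 11, 33), (4, k, 30, 19, 27), (4, k, 30, 19, 9), (4, k, 30, 37, 18), (4, k, 30, 4, 7)}.
Apply σ_{A > D and G ≥ 19}; surviving tuples: {(4, a, 19, 10, 19), (4, a, 19, 11, 33), (4, a, 19, 19, 27), (4, a, 19, 19, 9), (4, a, 19, 37, 18), (4, a, 19, 4, 7), (4, k, 30, 10, 19), (4, k, 30, 11, 33), (4, k, 30, 19, 27), (4, k, 30, 19, 9), (4, k, 30, 37, 18), (4, k, 30, 4, 7)}
Keep only column(s) C, B (2 duplicate(s) eliminated): {(a, 10), (a, 11), (a, 19), (a, 37), (a, 4), (k, 10), (k, 11), (k, 19), (k, 37), (k, 4)}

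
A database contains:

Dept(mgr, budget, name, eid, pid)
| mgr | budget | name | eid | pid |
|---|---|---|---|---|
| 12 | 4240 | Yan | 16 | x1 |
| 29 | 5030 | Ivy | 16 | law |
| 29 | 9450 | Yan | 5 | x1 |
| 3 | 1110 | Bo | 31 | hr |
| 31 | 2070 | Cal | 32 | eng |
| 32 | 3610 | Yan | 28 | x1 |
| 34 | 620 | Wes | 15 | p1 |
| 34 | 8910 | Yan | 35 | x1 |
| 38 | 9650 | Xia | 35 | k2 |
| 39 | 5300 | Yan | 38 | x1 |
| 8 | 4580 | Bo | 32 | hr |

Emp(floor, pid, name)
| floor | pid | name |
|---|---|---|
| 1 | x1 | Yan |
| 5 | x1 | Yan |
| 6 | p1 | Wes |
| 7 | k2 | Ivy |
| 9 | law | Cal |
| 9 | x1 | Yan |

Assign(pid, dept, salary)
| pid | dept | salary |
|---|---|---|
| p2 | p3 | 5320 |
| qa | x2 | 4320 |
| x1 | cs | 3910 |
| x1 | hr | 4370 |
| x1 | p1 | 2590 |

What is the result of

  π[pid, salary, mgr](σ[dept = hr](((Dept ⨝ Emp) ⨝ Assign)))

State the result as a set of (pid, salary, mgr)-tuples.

{(x1, 4370, 12), (x1, 4370, 29), (x1, 4370, 32), (x1, 4370, 34), (x1, 4370, 39)}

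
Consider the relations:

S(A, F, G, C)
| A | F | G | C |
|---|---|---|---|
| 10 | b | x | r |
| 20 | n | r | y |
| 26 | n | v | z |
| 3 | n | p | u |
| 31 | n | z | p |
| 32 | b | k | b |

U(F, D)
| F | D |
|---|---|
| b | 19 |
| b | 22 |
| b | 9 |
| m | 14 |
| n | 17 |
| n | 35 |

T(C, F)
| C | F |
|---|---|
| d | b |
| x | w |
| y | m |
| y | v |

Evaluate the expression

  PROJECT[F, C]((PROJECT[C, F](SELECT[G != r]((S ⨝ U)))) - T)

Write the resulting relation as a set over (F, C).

S ⋈ U (natural join on F): {(10, b, x, r, 19), (10, b, x, r, 22), (10, b, x, r, 9), (20, n, r, y, 17), (20, n, r, y, 35), (26, n, v, z, 17), (26, n, v, z, 35), (3, n, p, u, 17), (3, n, p, u, 35), (31, n, z, p, 17), (31, n, z, p, 35), (32, b, k, b, 19), (32, b, k, b, 22), (32, b, k, b, 9)}
σ[G != r]: keep tuples satisfying G != r → {(10, b, x, r, 19), (10, b, x, r, 22), (10, b, x, r, 9), (26, n, v, z, 17), (26, n, v, z, 35), (3, n, p, u, 17), (3, n, p, u, 35), (31, n, z, p, 17), (31, n, z, p, 35), (32, b, k, b, 19), (32, b, k, b, 22), (32, b, k, b, 9)}
Keep only column(s) C, F (7 duplicate(s) eliminated): {(b, b), (p, n), (r, b), (u, n), (z, n)}
Taking the difference: {(b, b), (p, n), (r, b), (u, n), (z, n)}
Keep only column(s) F, C: {(b, b), (b, r), (n, p), (n, u), (n, z)}

{(b, b), (b, r), (n, p), (n, u), (n, z)}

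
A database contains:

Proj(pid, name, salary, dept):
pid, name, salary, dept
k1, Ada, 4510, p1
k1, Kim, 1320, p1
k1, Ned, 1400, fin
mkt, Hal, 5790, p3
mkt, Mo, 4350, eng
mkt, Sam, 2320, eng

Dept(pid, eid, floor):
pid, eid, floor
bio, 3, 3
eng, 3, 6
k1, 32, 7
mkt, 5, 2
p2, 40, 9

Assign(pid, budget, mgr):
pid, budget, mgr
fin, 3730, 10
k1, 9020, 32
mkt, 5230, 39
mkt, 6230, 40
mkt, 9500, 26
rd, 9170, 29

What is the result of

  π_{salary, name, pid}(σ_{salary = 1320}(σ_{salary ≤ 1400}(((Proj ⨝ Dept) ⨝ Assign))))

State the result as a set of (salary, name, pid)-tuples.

{(1320, Kim, k1)}

Natural join on pid: {(k1, Ada, 4510, p1, 32, 7), (k1, Kim, 1320, p1, 32, 7), (k1, Ned, 1400, fin, 32, 7), (mkt, Hal, 5790, p3, 5, 2), (mkt, Mo, 4350, eng, 5, 2), (mkt, Sam, 2320, eng, 5, 2)}
Natural join on pid: {(k1, Ada, 4510, p1, 32, 7, 9020, 32), (k1, Kim, 1320, p1, 32, 7, 9020, 32), (k1, Ned, 1400, fin, 32, 7, 9020, 32), (mkt, Hal, 5790, p3, 5, 2, 5230, 39), (mkt, Hal, 5790, p3, 5, 2, 6230, 40), (mkt, Hal, 5790, p3, 5, 2, 9500, 26), (mkt, Mo, 4350, eng, 5, 2, 5230, 39), (mkt, Mo, 4350, eng, 5, 2, 6230, 40), (mkt, Mo, 4350, eng, 5, 2, 9500, 26), (mkt, Sam, 2320, eng, 5, 2, 5230, 39), (mkt, Sam, 2320, eng, 5, 2, 6230, 40), (mkt, Sam, 2320, eng, 5, 2, 9500, 26)}
Apply σ_{salary ≤ 1400}; surviving tuples: {(k1, Kim, 1320, p1, 32, 7, 9020, 32), (k1, Ned, 1400, fin, 32, 7, 9020, 32)}
Apply σ_{salary = 1320}; surviving tuples: {(k1, Kim, 1320, p1, 32, 7, 9020, 32)}
π_{salary, name, pid} gives {(1320, Kim, k1)}.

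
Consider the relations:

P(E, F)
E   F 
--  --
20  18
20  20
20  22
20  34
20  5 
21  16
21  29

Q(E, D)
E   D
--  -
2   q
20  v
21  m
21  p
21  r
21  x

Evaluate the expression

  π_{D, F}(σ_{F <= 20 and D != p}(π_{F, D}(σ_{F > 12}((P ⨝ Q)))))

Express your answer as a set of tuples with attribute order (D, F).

P ⋈ Q (natural join on E): {(20, 18, v), (20, 20, v), (20, 22, v), (20, 34, v), (20, 5, v), (21, 16, m), (21, 16, p), (21, 16, r), (21, 16, x), (21, 29, m), (21, 29, p), (21, 29, r), (21, 29, x)}
Apply σ_{F > 12}; surviving tuples: {(20, 18, v), (20, 20, v), (20, 22, v), (20, 34, v), (21, 16, m), (21, 16, p), (21, 16, r), (21, 16, x), (21, 29, m), (21, 29, p), (21, 29, r), (21, 29, x)}
Projecting to F, D: {(16, m), (16, p), (16, r), (16, x), (18, v), (20, v), (22, v), (29, m), (29, p), (29, r), (29, x), (34, v)}
Apply σ_{F <= 20 and D != p}; surviving tuples: {(16, m), (16, r), (16, x), (18, v), (20, v)}
Projecting to D, F: {(m, 16), (r, 16), (v, 18), (v, 20), (x, 16)}

{(m, 16), (r, 16), (v, 18), (v, 20), (x, 16)}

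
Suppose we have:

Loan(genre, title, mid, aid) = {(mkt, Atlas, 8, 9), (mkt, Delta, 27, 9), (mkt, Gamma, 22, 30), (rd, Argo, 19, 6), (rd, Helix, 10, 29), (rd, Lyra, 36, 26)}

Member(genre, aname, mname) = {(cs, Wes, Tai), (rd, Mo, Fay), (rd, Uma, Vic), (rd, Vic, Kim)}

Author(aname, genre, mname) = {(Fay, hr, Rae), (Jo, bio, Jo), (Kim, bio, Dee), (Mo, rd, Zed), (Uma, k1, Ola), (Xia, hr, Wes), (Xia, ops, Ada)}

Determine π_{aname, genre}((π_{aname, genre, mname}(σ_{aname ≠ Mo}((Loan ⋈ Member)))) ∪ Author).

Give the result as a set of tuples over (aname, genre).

Loan ⋈ Member (natural join on genre): {(rd, Argo, 19, 6, Mo, Fay), (rd, Argo, 19, 6, Uma, Vic), (rd, Argo, 19, 6, Vic, Kim), (rd, Helix, 10, 29, Mo, Fay), (rd, Helix, 10, 29, Uma, Vic), (rd, Helix, 10, 29, Vic, Kim), (rd, Lyra, 36, 26, Mo, Fay), (rd, Lyra, 36, 26, Uma, Vic), (rd, Lyra, 36, 26, Vic, Kim)}
Filtering on aname ≠ Mo leaves {(rd, Argo, 19, 6, Uma, Vic), (rd, Argo, 19, 6, Vic, Kim), (rd, Helix, 10, 29, Uma, Vic), (rd, Helix, 10, 29, Vic, Kim), (rd, Lyra, 36, 26, Uma, Vic), (rd, Lyra, 36, 26, Vic, Kim)}.
Keep only column(s) aname, genre, mname (4 duplicate(s) eliminated): {(Uma, rd, Vic), (Vic, rd, Kim)}
Union: {(Uma, rd, Vic), (Vic, rd, Kim)} with {(Fay, hr, Rae), (Jo, bio, Jo), (Kim, bio, Dee), (Mo, rd, Zed), (Uma, k1, Ola), (Xia, hr, Wes), (Xia, ops, Ada)} → {(Fay, hr, Rae), (Jo, bio, Jo), (Kim, bio, Dee), (Mo, rd, Zed), (Uma, k1, Ola), (Uma, rd, Vic), (Vic, rd, Kim), (Xia, hr, Wes), (Xia, ops, Ada)}
Keep only column(s) aname, genre: {(Fay, hr), (Jo, bio), (Kim, bio), (Mo, rd), (Uma, k1), (Uma, rd), (Vic, rd), (Xia, hr), (Xia, ops)}

{(Fay, hr), (Jo, bio), (Kim, bio), (Mo, rd), (Uma, k1), (Uma, rd), (Vic, rd), (Xia, hr), (Xia, ops)}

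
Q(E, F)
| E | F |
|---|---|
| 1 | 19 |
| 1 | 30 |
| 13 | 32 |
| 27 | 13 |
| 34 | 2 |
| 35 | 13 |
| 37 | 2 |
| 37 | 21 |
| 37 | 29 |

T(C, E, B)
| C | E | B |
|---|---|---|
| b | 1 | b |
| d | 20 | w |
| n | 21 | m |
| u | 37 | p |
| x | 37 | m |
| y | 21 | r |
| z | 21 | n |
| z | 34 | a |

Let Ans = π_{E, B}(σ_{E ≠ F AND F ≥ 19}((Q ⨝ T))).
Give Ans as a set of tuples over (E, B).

{(1, b), (37, m), (37, p)}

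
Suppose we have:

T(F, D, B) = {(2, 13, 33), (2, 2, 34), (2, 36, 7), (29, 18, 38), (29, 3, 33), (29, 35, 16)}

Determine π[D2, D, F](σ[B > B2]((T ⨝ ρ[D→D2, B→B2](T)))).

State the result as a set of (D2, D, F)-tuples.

ρ[D→D2, B→B2]: schema becomes (F, D2, B2); tuples unchanged.
Joining T and ρ[D→D2, B→B2](T) on F yields {(2, 13, 33, 13, 33), (2, 13, 33, 2, 34), (2, 13, 33, 36, 7), (2, 2, 34, 13, 33), (2, 2, 34, 2, 34), (2, 2, 34, 36, 7), (2, 36, 7, 13, 33), (2, 36, 7, 2, 34), (2, 36, 7, 36, 7), (29, 18, 38, 18, 38), (29, 18, 38, 3, 33), (29, 18, 38, 35, 16), (29, 3, 33, 18, 38), (29, 3, 33, 3, 33), (29, 3, 33, 35, 16), (29, 35, 16, 18, 38), (29, 35, 16, 3, 33), (29, 35, 16, 35, 16)}.
σ[B > B2]: keep tuples satisfying B > B2 → {(2, 13, 33, 36, 7), (2, 2, 34, 13, 33), (2, 2, 34, 36, 7), (29, 18, 38, 3, 33), (29, 18, 38, 35, 16), (29, 3, 33, 35, 16)}
Keep only column(s) D2, D, F: {(13, 2, 2), (3, 18, 29), (35, 18, 29), (35, 3, 29), (36, 13, 2), (36, 2, 2)}

{(13, 2, 2), (3, 18, 29), (35, 18, 29), (35, 3, 29), (36, 13, 2), (36, 2, 2)}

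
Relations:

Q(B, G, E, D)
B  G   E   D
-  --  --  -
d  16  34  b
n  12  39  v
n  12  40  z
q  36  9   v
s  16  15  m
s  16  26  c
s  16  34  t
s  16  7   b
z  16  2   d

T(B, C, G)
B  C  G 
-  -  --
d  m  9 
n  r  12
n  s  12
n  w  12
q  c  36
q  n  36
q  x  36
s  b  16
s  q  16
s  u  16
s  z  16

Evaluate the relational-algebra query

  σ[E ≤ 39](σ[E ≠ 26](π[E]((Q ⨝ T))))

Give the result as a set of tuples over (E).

Joining Q and T on B, G yields {(n, 12, 39, v, r), (n, 12, 39, v, s), (n, 12, 39, v, w), (n, 12, 40, z, r), (n, 12, 40, z, s), (n, 12, 40, z, w), (q, 36, 9, v, c), (q, 36, 9, v, n), (q, 36, 9, v, x), (s, 16, 15, m, b), (s, 16, 15, m, q), (s, 16, 15, m, u), (s, 16, 15, m, z), (s, 16, 26, c, b), (s, 16, 26, c, q), (s, 16, 26, c, u), (s, 16, 26, c, z), (s, 16, 34, t, b), (s, 16, 34, t, q), (s, 16, 34, t, u), (s, 16, 34, t, z), (s, 16, 7, b, b), (s, 16, 7, b, q), (s, 16, 7, b, u), (s, 16, 7, b, z)}.
π[E]: project onto (E) (18 duplicate(s) eliminated) → {15, 26, 34, 39, 40, 7, 9}
σ[E ≠ 26]: keep tuples satisfying E ≠ 26 → {15, 34, 39, 40, 7, 9}
σ[E ≤ 39]: keep tuples satisfying E ≤ 39 → {15, 34, 39, 7, 9}

{15, 34, 39, 7, 9}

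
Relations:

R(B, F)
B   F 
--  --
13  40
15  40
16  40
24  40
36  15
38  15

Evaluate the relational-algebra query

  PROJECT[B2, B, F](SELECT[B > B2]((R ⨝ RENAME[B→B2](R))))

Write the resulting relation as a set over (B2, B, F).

{(13, 15, 40), (13, 16, 40), (13, 24, 40), (15, 16, 40), (15, 24, 40), (16, 24, 40), (36, 38, 15)}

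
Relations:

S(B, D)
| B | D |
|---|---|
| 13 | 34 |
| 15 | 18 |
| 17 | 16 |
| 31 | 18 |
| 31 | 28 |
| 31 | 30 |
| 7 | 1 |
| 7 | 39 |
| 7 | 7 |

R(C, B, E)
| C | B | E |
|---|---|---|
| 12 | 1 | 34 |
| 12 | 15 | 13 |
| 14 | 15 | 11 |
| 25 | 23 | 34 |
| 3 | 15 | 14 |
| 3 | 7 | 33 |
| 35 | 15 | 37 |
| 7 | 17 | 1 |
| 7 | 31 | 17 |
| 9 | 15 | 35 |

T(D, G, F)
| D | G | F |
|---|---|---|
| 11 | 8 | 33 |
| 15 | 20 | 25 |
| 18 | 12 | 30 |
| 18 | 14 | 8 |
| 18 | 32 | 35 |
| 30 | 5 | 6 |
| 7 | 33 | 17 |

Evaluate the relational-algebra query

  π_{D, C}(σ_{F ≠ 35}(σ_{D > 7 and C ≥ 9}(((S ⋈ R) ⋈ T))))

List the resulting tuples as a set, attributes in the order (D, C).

Natural join on B: {(15, 18, 12, 13), (15, 18, 14, 11), (15, 18, 3, 14), (15, 18, 35, 37), (15, 18, 9, 35), (17, 16, 7, 1), (31, 18, 7, 17), (31, 28, 7, 17), (31, 30, 7, 17), (7, 1, 3, 33), (7, 39, 3, 33), (7, 7, 3, 33)}
Natural join on D: {(15, 18, 12, 13, 12, 30), (15, 18, 12, 13, 14, 8), (15, 18, 12, 13, 32, 35), (15, 18, 14, 11, 12, 30), (15, 18, 14, 11, 14, 8), (15, 18, 14, 11, 32, 35), (15, 18, 3, 14, 12, 30), (15, 18, 3, 14, 14, 8), (15, 18, 3, 14, 32, 35), (15, 18, 35, 37, 12, 30), (15, 18, 35, 37, 14, 8), (15, 18, 35, 37, 32, 35), (15, 18, 9, 35, 12, 30), (15, 18, 9, 35, 14, 8), (15, 18, 9, 35, 32, 35), (31, 18, 7, 17, 12, 30), (31, 18, 7, 17, 14, 8), (31, 18, 7, 17, 32, 35), (31, 30, 7, 17, 5, 6), (7, 7, 3, 33, 33, 17)}
Filtering on D > 7 and C ≥ 9 leaves {(15, 18, 12, 13, 12, 30), (15, 18, 12, 13, 14, 8), (15, 18, 12, 13, 32, 35), (15, 18, 14, 11, 12, 30), (15, 18, 14, 11, 14, 8), (15, 18, 14, 11, 32, 35), (15, 18, 35, 37, 12, 30), (15, 18, 35, 37, 14, 8), (15, 18, 35, 37, 32, 35), (15, 18, 9, 35, 12, 30), (15, 18, 9, 35, 14, 8), (15, 18, 9, 35, 32, 35)}.
Filtering on F ≠ 35 leaves {(15, 18, 12, 13, 12, 30), (15, 18, 12, 13, 14, 8), (15, 18, 14, 11, 12, 30), (15, 18, 14, 11, 14, 8), (15, 18, 35, 37, 12, 30), (15, 18, 35, 37, 14, 8), (15, 18, 9, 35, 12, 30), (15, 18, 9, 35, 14, 8)}.
Projecting to D, C (4 duplicate(s) eliminated): {(18, 12), (18, 14), (18, 35), (18, 9)}

{(18, 12), (18, 14), (18, 35), (18, 9)}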